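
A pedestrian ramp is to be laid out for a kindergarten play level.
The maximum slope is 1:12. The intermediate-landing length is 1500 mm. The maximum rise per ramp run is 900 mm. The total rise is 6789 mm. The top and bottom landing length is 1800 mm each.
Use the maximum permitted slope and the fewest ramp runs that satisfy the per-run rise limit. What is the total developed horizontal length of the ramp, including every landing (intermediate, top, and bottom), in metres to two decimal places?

95.57 m

6789 / 900 = 7.543 → round up to 8 ramp runs. That means 7 intermediate landings.
Ramp run (horizontal) at 1:12: 6789 × 12 = 81468 mm.
Intermediate landings: 7 × 1500 = 10500 mm.
Top and bottom landings: 2 × 1800 = 3600 mm.
Total = 81468 + 10500 + 3600 = 95568 mm.
= 95.57 m.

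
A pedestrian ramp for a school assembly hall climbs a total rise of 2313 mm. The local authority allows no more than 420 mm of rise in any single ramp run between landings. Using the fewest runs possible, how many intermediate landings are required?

At most 420 each: 2313/420 = 5.51, giving 6 ramp runs.
6 runs are separated by 5 intermediate landings.

5 intermediate landings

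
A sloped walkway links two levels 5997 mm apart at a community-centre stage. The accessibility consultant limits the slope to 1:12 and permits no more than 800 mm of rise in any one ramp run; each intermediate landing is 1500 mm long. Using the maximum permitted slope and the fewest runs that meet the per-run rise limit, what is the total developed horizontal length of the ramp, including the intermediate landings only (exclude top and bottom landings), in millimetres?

82464 mm

5997 / 800 = 7.496 → round up to 8 ramp runs. That means 7 intermediate landings.
Ramp run (horizontal) at 1:12: 5997 × 12 = 71964 mm.
Intermediate landings: 7 × 1500 = 10500 mm.
Total developed length = 71964 + 10500 = 82464 mm.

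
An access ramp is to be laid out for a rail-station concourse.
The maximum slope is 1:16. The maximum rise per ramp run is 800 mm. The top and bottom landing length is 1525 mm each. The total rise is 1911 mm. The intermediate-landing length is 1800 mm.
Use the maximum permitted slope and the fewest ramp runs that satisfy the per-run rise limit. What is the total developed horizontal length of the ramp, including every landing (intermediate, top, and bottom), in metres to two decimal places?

At most 800 each: 1911/800 = 2.39, giving 3 ramp runs. That means 2 intermediate landings.
Ramp run (horizontal) at 1:16: 1911 × 16 = 30576 mm.
Intermediate landings: 2 × 1800 = 3600 mm.
Top and bottom landings: 2 × 1525 = 3050 mm.
Total = 30576 + 3600 + 3050 = 37226 mm.
= 37.23 m.

37.23 m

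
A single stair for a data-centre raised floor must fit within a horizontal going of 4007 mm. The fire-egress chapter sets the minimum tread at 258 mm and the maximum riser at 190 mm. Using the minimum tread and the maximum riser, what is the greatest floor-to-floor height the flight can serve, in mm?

Treads that fit: ⌊4007 / 258⌋ = 15.
Risers = treads + 1 = 16.
Maximum height = 16 × 190 = 3040 mm.

3040 mm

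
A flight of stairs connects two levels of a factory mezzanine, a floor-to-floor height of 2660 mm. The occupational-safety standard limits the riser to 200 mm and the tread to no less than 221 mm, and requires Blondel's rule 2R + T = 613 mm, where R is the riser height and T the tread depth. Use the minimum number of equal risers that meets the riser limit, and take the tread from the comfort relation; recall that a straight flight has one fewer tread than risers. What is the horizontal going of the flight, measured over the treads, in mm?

3029 mm

⌈2660/200⌉ = 14 risers.
R = 2660 ÷ 14 = 190 mm.
Tread T = 613 − 2 × 190 = 233 mm (≥ 221 mm).
Going = (14 − 1) × 233 = 3029 mm.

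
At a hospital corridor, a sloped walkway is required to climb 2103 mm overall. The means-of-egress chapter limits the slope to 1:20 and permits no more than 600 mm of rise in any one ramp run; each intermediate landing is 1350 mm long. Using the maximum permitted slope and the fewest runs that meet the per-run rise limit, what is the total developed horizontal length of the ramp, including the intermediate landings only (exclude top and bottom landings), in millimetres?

46110 mm

⌈2103/600⌉ = 4 ramp runs. That means 3 intermediate landings.
Ramp run (horizontal) at 1:20: 2103 × 20 = 42060 mm.
Intermediate landings: 3 × 1350 = 4050 mm.
Developed length = 42060 + 4050 = 46110 mm.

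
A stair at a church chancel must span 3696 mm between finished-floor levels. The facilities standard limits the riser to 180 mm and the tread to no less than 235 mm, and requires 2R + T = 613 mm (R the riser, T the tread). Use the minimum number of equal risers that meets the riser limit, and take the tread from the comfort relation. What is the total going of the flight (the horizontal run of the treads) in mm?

5220 mm

At most 180 each: 3696/180 = 20.53, giving 21 risers.
Each riser is 3696/21 = 176 mm (≤ 180 mm).
T = 613 − 2·176 = 261 mm, which satisfies the 235 mm minimum.
21 risers give 20 treads; going = 20 × 261 = 5220 mm.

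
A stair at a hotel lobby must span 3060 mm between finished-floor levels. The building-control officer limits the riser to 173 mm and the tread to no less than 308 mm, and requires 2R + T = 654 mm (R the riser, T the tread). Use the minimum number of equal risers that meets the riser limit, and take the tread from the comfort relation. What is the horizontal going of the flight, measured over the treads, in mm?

At most 173 each: 3060/173 = 17.69, giving 18 risers.
R = 3060 ÷ 18 = 170 mm.
From 2R + T = 654: T = 654 − 340 = 314 mm.
Going = (18 − 1) × 314 = 5338 mm.

5338 mm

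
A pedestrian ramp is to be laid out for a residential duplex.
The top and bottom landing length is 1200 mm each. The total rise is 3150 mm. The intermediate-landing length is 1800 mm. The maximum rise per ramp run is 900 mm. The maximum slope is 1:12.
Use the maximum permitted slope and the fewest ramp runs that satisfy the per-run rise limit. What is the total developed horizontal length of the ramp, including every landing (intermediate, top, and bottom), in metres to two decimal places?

45.60 m

3150 / 900 = 3.50, so 4 ramp runs are needed. That means 3 intermediate landings.
Ramp run (horizontal) at 1:12: 3150 × 12 = 37800 mm.
3 intermediate landings contribute 3 × 1800 = 5400 mm.
Top and bottom landings: 2 × 1200 = 2400 mm.
Total = 37800 + 5400 + 2400 = 45600 mm.
= 45.60 m.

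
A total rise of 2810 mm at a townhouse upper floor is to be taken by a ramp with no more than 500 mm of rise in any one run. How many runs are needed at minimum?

⌈2810/500⌉ = 6 ramp runs.

6 runs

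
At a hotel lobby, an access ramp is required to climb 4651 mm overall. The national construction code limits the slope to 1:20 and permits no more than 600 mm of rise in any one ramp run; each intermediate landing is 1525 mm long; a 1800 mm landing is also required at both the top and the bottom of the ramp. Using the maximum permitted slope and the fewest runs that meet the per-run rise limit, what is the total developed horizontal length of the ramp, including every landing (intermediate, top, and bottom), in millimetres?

At most 600 each: 4651/600 = 7.75, giving 8 ramp runs. That means 7 intermediate landings.
Ramp run (horizontal) at 1:20: 4651 × 20 = 93020 mm.
Intermediate landings: 7 × 1525 = 10675 mm.
Top and bottom landings: 2 × 1800 = 3600 mm.
Total = 93020 + 10675 + 3600 = 107295 mm.

107295 mm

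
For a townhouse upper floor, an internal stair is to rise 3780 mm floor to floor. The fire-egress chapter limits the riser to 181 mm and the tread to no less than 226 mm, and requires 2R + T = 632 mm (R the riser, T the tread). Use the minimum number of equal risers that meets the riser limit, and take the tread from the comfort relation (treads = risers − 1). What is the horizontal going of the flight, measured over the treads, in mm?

5440 mm

⌈3780/181⌉ = 21 risers.
R = 3780 ÷ 21 = 180 mm.
Tread T = 632 − 2 × 180 = 272 mm (≥ 226 mm).
Going = (21 − 1) × 272 = 5440 mm.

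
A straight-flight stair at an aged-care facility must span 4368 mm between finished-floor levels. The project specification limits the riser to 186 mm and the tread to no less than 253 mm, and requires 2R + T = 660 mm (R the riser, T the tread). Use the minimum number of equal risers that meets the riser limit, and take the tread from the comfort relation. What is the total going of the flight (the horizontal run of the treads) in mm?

4368 / 186 = 23.48, so 24 risers are needed.
R = 4368 ÷ 24 = 182 mm.
Tread T = 660 − 2 × 182 = 296 mm (≥ 253 mm).
Going = (24 − 1) × 296 = 6808 mm.

6808 mm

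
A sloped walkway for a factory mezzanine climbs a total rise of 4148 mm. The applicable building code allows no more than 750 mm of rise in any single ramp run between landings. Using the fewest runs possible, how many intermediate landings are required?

5 intermediate landings

At most 750 each: 4148/750 = 5.53, giving 6 ramp runs.
6 runs are separated by 5 intermediate landings.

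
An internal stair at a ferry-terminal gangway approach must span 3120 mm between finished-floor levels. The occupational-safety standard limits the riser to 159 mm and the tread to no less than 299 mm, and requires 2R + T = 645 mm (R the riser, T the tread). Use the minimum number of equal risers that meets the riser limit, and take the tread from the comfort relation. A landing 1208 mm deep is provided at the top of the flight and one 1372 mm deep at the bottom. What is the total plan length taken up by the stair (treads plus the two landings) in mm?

At most 159 each: 3120/159 = 19.62, giving 20 risers.
Riser R = 3120 / 20 = 156 mm, within the 159 mm limit.
T = 645 − 2·156 = 333 mm, which satisfies the 299 mm minimum.
Treads = 20 − 1 = 19; going = 19 × 333 = 6327 mm.
Enclosure = 6327 + 1208 + 1372 = 8907 mm.

8907 mm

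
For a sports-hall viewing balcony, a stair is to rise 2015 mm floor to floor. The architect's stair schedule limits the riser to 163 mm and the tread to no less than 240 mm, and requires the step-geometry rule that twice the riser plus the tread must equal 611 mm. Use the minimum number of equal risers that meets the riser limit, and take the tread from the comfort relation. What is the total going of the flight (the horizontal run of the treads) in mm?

2015 / 163 = 12.362 → round up to 13 risers.
Riser R = 2015 / 13 = 155 mm, within the 163 mm limit.
T = 611 − 2·155 = 301 mm, which satisfies the 240 mm minimum.
Going = (13 − 1) × 301 = 3612 mm.

3612 mm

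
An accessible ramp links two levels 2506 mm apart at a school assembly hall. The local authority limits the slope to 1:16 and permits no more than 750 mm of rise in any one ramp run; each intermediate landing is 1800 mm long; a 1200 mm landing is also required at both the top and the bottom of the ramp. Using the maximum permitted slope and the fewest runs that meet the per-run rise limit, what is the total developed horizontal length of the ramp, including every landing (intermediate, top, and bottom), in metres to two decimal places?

47.90 m

2506 / 750 = 3.341 → round up to 4 ramp runs. That means 3 intermediate landings.
Horizontal run for 2506 mm of rise at 1:16 is 2506 × 16 = 40096 mm.
Intermediate landings: 3 × 1800 = 5400 mm.
Top and bottom landings: 2 × 1200 = 2400 mm.
Total = 40096 + 5400 + 2400 = 47896 mm.
= 47.90 m.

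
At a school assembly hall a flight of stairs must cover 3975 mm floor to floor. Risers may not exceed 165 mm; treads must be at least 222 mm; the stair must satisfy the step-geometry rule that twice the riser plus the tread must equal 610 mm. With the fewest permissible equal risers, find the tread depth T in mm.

292 mm

3975 / 165 = 24.091 → round up to 25 risers.
R = 3975 ÷ 25 = 159 mm.
Tread T = 610 − 2 × 159 = 292 mm (≥ 222 mm).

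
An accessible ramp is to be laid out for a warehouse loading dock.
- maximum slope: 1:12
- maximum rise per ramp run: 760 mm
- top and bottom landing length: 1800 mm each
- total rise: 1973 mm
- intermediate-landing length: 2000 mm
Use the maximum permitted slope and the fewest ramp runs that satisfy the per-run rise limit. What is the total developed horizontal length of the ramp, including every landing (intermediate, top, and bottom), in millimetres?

⌈1973/760⌉ = 3 ramp runs. That means 2 intermediate landings.
Ramp run (horizontal) at 1:12: 1973 × 12 = 23676 mm.
2 intermediate landings contribute 2 × 2000 = 4000 mm.
Top and bottom landings: 2 × 1800 = 3600 mm.
Total = 23676 + 4000 + 3600 = 31276 mm.

31276 mm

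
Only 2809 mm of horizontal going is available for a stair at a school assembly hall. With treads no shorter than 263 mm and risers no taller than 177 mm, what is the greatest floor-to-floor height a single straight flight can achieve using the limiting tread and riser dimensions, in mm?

Treads that fit: ⌊2809 / 263⌋ = 10.
Risers = treads + 1 = 11.
Maximum height = 11 × 177 = 1947 mm.

1947 mm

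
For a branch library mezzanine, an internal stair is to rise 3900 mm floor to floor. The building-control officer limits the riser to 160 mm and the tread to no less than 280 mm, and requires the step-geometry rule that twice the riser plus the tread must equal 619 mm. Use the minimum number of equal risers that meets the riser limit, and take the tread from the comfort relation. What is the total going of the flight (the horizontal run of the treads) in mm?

7368 mm

3900 / 160 = 24.38, so 25 risers are needed.
Each riser is 3900/25 = 156 mm (≤ 160 mm).
From 2R + T = 619: T = 619 − 312 = 307 mm.
Going = (25 − 1) × 307 = 7368 mm.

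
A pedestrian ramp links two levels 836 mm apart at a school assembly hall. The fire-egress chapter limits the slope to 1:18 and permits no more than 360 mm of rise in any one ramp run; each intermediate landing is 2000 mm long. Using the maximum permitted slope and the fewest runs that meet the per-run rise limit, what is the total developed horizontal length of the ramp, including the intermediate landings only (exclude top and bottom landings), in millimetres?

836 / 360 = 2.322 → round up to 3 ramp runs. That means 2 intermediate landings.
Horizontal run for 836 mm of rise at 1:18 is 836 × 18 = 15048 mm.
2 intermediate landings contribute 2 × 2000 = 4000 mm.
Developed length = 15048 + 4000 = 19048 mm.

19048 mm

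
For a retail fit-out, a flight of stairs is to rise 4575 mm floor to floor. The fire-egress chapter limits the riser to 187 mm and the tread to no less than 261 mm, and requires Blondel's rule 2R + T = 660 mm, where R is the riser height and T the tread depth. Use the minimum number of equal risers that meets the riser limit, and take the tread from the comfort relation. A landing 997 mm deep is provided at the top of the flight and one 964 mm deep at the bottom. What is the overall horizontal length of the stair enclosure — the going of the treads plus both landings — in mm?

At most 187 each: 4575/187 = 24.47, giving 25 risers.
R = 4575 ÷ 25 = 183 mm.
From 2R + T = 660: T = 660 − 366 = 294 mm.
Going = (25 − 1) × 294 = 7056 mm.
Enclosure = 7056 + 997 + 964 = 9017 mm.

9017 mm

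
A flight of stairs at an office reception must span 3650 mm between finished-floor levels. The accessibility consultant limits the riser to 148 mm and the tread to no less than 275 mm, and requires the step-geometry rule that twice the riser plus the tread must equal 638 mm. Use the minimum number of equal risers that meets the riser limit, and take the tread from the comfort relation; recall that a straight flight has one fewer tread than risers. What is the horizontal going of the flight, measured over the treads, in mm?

At most 148 each: 3650/148 = 24.66, giving 25 risers.
Each riser is 3650/25 = 146 mm (≤ 148 mm).
Tread T = 638 − 2 × 146 = 346 mm (≥ 275 mm).
Treads = 25 − 1 = 24; going = 24 × 346 = 8304 mm.

8304 mm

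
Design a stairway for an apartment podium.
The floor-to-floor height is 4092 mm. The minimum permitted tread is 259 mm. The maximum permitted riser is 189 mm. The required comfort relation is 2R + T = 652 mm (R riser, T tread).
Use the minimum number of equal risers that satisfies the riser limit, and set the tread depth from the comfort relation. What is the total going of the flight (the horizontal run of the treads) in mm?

5880 mm

4092 / 189 = 21.65, so 22 risers are needed.
R = 4092 ÷ 22 = 186 mm.
T = 652 − 2·186 = 280 mm, which satisfies the 259 mm minimum.
Treads = 22 − 1 = 21; going = 21 × 280 = 5880 mm.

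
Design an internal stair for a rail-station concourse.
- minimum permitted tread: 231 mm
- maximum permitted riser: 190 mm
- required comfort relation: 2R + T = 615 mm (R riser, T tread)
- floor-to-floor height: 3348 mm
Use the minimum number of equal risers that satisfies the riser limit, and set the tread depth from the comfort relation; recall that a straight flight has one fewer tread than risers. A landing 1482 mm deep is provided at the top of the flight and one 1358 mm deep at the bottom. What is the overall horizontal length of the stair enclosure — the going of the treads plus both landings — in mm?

3348 / 190 = 17.621 → round up to 18 risers.
Riser R = 3348 / 18 = 186 mm, within the 190 mm limit.
From 2R + T = 615: T = 615 − 372 = 243 mm.
Treads = 18 − 1 = 17; going = 17 × 243 = 4131 mm.
Add landings: 4131 + 1482 + 1358 = 6971 mm.

6971 mm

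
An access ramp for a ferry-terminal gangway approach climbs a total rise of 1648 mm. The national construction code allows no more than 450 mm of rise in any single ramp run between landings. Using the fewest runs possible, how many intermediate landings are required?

3 intermediate landings

1648 / 450 = 3.662 → round up to 4 ramp runs.
4 runs are separated by 3 intermediate landings.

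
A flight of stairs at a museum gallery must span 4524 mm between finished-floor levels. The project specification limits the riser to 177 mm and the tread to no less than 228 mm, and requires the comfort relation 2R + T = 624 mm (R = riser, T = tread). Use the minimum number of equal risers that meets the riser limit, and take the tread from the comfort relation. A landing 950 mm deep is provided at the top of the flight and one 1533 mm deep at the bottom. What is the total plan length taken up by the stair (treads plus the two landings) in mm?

9383 mm

4524 / 177 = 25.56, so 26 risers are needed.
R = 4524 ÷ 26 = 174 mm.
Tread T = 624 − 2 × 174 = 276 mm (≥ 228 mm).
Treads = 26 − 1 = 25; going = 25 × 276 = 6900 mm.
Add landings: 6900 + 950 + 1533 = 9383 mm.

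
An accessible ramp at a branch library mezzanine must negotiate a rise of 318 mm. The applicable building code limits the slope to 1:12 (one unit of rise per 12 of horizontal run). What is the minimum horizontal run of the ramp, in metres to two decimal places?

3.82 m

Run = rise × 12 = 318 × 12 = 3816 mm.
3816 mm = 3.82 m.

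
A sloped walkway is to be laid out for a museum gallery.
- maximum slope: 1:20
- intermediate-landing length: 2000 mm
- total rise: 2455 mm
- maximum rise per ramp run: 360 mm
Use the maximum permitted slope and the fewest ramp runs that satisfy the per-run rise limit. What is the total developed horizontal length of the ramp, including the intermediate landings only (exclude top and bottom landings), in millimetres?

61100 mm

2455 / 360 = 6.819 → round up to 7 ramp runs. That means 6 intermediate landings.
Horizontal run for 2455 mm of rise at 1:20 is 2455 × 20 = 49100 mm.
6 intermediate landings contribute 6 × 2000 = 12000 mm.
Total developed length = 49100 + 12000 = 61100 mm.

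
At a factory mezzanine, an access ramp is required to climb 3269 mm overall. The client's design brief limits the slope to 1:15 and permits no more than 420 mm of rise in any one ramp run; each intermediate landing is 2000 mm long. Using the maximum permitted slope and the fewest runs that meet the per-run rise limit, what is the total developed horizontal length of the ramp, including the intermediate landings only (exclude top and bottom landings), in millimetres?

3269 / 420 = 7.783 → round up to 8 ramp runs. That means 7 intermediate landings.
Horizontal run for 3269 mm of rise at 1:15 is 3269 × 15 = 49035 mm.
7 intermediate landings contribute 7 × 2000 = 14000 mm.
Developed length = 49035 + 14000 = 63035 mm.

63035 mm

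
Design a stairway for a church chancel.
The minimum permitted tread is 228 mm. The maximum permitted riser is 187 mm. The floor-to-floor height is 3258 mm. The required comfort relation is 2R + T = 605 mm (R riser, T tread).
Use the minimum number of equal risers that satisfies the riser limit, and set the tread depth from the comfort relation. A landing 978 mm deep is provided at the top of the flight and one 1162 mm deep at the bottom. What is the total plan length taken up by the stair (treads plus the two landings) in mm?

3258 / 187 = 17.422 → round up to 18 risers.
Each riser is 3258/18 = 181 mm (≤ 187 mm).
T = 605 − 2·181 = 243 mm, which satisfies the 228 mm minimum.
Treads = 18 − 1 = 17; going = 17 × 243 = 4131 mm.
Add landings: 4131 + 978 + 1162 = 6271 mm.

6271 mm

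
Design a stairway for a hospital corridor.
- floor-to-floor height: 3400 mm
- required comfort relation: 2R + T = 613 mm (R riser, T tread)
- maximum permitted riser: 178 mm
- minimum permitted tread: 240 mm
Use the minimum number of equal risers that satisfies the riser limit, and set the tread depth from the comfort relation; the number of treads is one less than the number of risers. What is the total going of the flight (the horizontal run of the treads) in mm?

3400 / 178 = 19.10, so 20 risers are needed.
R = 3400 ÷ 20 = 170 mm.
Tread T = 613 − 2 × 170 = 273 mm (≥ 240 mm).
Treads = 20 − 1 = 19; going = 19 × 273 = 5187 mm.

5187 mm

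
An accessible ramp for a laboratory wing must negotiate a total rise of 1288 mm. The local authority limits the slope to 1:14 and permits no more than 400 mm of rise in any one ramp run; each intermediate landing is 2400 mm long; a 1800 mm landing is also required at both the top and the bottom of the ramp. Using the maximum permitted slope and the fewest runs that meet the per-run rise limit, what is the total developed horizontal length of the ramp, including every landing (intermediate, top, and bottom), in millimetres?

At most 400 each: 1288/400 = 3.22, giving 4 ramp runs. That means 3 intermediate landings.
Ramp run (horizontal) at 1:14: 1288 × 14 = 18032 mm.
3 intermediate landings contribute 3 × 2400 = 7200 mm.
Top and bottom landings: 2 × 1800 = 3600 mm.
Total = 18032 + 7200 + 3600 = 28832 mm.

28832 mm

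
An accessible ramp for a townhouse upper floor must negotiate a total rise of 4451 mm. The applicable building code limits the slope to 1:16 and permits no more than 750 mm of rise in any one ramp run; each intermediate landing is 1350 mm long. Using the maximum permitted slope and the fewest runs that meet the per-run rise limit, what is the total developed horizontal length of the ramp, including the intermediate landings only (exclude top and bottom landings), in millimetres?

4451 / 750 = 5.935 → round up to 6 ramp runs. That means 5 intermediate landings.
Horizontal run for 4451 mm of rise at 1:16 is 4451 × 16 = 71216 mm.
5 intermediate landings contribute 5 × 1350 = 6750 mm.
Total developed length = 71216 + 6750 = 77966 mm.

77966 mm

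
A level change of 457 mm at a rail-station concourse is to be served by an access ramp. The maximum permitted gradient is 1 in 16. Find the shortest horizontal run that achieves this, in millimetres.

7312 mm

Run = rise × 16 = 457 × 16 = 7312 mm.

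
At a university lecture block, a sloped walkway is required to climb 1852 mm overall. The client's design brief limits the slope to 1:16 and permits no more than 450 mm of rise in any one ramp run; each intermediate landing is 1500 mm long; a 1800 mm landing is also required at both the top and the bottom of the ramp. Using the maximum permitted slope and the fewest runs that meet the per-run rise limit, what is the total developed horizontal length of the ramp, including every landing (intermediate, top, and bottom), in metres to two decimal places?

1852 / 450 = 4.116 → round up to 5 ramp runs. That means 4 intermediate landings.
Ramp run (horizontal) at 1:16: 1852 × 16 = 29632 mm.
4 intermediate landings contribute 4 × 1500 = 6000 mm.
Top and bottom landings: 2 × 1800 = 3600 mm.
Total = 29632 + 6000 + 3600 = 39232 mm.
= 39.23 m.

39.23 m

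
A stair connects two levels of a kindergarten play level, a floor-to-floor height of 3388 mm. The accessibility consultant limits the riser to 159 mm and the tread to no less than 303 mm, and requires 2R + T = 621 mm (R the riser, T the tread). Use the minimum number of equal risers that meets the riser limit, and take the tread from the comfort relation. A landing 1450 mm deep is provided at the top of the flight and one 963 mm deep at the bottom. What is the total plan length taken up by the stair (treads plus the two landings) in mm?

⌈3388/159⌉ = 22 risers.
R = 3388 ÷ 22 = 154 mm.
Tread T = 621 − 2 × 154 = 313 mm (≥ 303 mm).
Going = (22 − 1) × 313 = 6573 mm.
Add landings: 6573 + 1450 + 963 = 8986 mm.

8986 mm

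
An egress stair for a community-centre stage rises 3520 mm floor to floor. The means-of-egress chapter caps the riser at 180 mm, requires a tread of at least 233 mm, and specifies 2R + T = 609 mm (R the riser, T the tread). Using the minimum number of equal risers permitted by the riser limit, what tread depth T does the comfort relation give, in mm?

⌈3520/180⌉ = 20 risers.
R = 3520 ÷ 20 = 176 mm.
T = 609 − 2·176 = 257 mm, which satisfies the 233 mm minimum.

257 mm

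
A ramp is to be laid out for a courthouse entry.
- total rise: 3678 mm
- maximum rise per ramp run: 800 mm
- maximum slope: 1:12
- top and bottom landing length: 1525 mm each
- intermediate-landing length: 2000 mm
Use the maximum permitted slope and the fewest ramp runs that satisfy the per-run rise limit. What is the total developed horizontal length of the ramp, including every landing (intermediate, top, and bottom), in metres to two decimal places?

3678 / 800 = 4.60, so 5 ramp runs are needed. That means 4 intermediate landings.
Ramp run (horizontal) at 1:12: 3678 × 12 = 44136 mm.
4 intermediate landings contribute 4 × 2000 = 8000 mm.
Top and bottom landings: 2 × 1525 = 3050 mm.
Total = 44136 + 8000 + 3050 = 55186 mm.
= 55.19 m.

55.19 m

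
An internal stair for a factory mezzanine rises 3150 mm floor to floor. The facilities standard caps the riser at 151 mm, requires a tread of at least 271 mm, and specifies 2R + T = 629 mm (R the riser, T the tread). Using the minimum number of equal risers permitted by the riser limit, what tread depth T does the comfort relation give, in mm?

⌈3150/151⌉ = 21 risers.
Riser R = 3150 / 21 = 150 mm, within the 151 mm limit.
From 2R + T = 629: T = 629 − 300 = 329 mm.

329 mm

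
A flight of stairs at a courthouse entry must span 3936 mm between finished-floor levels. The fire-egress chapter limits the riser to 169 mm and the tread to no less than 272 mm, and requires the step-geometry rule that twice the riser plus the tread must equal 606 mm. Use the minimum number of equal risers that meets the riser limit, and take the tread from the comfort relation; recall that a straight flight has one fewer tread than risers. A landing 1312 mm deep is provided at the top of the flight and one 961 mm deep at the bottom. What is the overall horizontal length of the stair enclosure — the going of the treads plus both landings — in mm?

⌈3936/169⌉ = 24 risers.
Riser R = 3936 / 24 = 164 mm, within the 169 mm limit.
T = 606 − 2·164 = 278 mm, which satisfies the 272 mm minimum.
Going = (24 − 1) × 278 = 6394 mm.
Add landings: 6394 + 1312 + 961 = 8667 mm.

8667 mm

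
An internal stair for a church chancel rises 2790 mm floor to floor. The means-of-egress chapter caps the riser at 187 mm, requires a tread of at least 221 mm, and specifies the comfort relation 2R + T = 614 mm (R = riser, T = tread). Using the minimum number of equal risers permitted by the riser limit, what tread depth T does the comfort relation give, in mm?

2790 / 187 = 14.920 → round up to 15 risers.
Riser R = 2790 / 15 = 186 mm, within the 187 mm limit.
T = 614 − 2·186 = 242 mm, which satisfies the 221 mm minimum.

242 mm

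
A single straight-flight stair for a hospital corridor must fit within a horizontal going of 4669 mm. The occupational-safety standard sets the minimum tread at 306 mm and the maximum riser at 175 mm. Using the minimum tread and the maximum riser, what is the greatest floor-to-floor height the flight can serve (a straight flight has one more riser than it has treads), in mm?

4669 / 306 = 15.26, so 15 treads fit.
Risers = treads + 1 = 16.
Maximum height = 16 × 175 = 2800 mm.

2800 mm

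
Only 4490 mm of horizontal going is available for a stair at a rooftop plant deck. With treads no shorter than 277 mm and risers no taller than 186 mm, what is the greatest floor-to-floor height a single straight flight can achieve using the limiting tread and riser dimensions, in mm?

3162 mm

4490 / 277 = 16.21, so 16 treads fit.
Risers = treads + 1 = 17.
Maximum height = 17 × 186 = 3162 mm.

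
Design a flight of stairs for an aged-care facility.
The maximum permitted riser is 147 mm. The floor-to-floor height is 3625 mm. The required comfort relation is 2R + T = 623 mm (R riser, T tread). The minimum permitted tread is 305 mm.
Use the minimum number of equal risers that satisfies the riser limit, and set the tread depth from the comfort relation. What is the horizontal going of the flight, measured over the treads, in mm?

⌈3625/147⌉ = 25 risers.
R = 3625 ÷ 25 = 145 mm.
From 2R + T = 623: T = 623 − 290 = 333 mm.
Treads = 25 − 1 = 24; going = 24 × 333 = 7992 mm.

7992 mm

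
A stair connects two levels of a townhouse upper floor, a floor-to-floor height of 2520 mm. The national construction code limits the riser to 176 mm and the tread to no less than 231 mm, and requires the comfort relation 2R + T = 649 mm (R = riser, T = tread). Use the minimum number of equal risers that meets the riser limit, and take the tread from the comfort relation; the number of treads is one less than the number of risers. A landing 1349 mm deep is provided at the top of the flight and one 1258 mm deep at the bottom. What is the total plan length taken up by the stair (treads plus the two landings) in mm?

2520 / 176 = 14.32, so 15 risers are needed.
Each riser is 2520/15 = 168 mm (≤ 176 mm).
Tread T = 649 − 2 × 168 = 313 mm (≥ 231 mm).
15 risers give 14 treads; going = 14 × 313 = 4382 mm.
Add landings: 4382 + 1349 + 1258 = 6989 mm.

6989 mm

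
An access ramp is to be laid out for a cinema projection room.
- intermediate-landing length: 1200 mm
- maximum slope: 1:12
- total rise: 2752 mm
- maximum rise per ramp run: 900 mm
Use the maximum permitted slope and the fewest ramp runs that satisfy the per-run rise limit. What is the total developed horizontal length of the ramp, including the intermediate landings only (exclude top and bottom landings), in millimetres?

⌈2752/900⌉ = 4 ramp runs. That means 3 intermediate landings.
Horizontal run for 2752 mm of rise at 1:12 is 2752 × 12 = 33024 mm.
Intermediate landings: 3 × 1200 = 3600 mm.
Developed length = 33024 + 3600 = 36624 mm.

36624 mm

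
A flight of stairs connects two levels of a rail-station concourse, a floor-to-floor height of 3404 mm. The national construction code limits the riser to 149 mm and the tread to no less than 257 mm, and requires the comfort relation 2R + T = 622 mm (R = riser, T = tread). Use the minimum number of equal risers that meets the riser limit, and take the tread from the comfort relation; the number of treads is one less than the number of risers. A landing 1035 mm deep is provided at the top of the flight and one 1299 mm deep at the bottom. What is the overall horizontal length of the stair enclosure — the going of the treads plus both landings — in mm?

9506 mm

At most 149 each: 3404/149 = 22.85, giving 23 risers.
Each riser is 3404/23 = 148 mm (≤ 149 mm).
T = 622 − 2·148 = 326 mm, which satisfies the 257 mm minimum.
Going = (23 − 1) × 326 = 7172 mm.
Enclosure = 7172 + 1035 + 1299 = 9506 mm.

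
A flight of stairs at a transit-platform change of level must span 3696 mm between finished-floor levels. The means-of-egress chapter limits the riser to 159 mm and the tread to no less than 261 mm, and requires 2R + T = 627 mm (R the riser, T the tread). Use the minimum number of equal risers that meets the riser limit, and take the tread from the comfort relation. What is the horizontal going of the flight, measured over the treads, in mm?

3696 / 159 = 23.25, so 24 risers are needed.
Riser R = 3696 / 24 = 154 mm, within the 159 mm limit.
From 2R + T = 627: T = 627 − 308 = 319 mm.
Treads = 24 − 1 = 23; going = 23 × 319 = 7337 mm.

7337 mm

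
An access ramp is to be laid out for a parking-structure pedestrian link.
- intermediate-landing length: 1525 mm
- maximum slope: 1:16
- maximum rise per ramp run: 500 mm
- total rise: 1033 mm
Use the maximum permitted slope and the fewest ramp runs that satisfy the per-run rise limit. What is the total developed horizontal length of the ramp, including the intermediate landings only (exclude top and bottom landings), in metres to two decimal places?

19.58 m

⌈1033/500⌉ = 3 ramp runs. That means 2 intermediate landings.
Horizontal run for 1033 mm of rise at 1:16 is 1033 × 16 = 16528 mm.
Intermediate landings: 2 × 1525 = 3050 mm.
Developed length = 16528 + 3050 = 19578 mm.
= 19.58 m.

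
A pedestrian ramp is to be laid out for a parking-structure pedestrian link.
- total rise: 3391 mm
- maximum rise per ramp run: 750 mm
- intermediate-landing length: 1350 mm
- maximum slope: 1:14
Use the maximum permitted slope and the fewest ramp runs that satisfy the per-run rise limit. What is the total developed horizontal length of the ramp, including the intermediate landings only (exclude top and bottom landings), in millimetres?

3391 / 750 = 4.52, so 5 ramp runs are needed. That means 4 intermediate landings.
Horizontal run for 3391 mm of rise at 1:14 is 3391 × 14 = 47474 mm.
Intermediate landings: 4 × 1350 = 5400 mm.
Total developed length = 47474 + 5400 = 52874 mm.

52874 mm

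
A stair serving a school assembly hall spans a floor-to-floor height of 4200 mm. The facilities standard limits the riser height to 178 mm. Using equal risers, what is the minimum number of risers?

24 risers

At most 178 each: 4200/178 = 23.60, giving 24 risers.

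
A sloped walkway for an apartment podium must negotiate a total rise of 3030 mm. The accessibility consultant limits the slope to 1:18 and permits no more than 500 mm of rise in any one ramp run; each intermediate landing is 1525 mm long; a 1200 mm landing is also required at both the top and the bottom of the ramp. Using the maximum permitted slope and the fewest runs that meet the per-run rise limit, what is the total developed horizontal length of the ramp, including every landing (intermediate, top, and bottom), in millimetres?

66090 mm

⌈3030/500⌉ = 7 ramp runs. That means 6 intermediate landings.
Horizontal run for 3030 mm of rise at 1:18 is 3030 × 18 = 54540 mm.
Intermediate landings: 6 × 1525 = 9150 mm.
Top and bottom landings: 2 × 1200 = 2400 mm.
Total = 54540 + 9150 + 2400 = 66090 mm.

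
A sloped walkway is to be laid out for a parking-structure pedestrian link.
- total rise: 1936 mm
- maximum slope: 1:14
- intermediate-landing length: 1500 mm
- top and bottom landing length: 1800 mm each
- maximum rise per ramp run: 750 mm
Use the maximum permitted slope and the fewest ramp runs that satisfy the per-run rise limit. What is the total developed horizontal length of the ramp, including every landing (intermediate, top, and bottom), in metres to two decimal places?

33.70 m

At most 750 each: 1936/750 = 2.58, giving 3 ramp runs. That means 2 intermediate landings.
Ramp run (horizontal) at 1:14: 1936 × 14 = 27104 mm.
Intermediate landings: 2 × 1500 = 3000 mm.
Top and bottom landings: 2 × 1800 = 3600 mm.
Total = 27104 + 3000 + 3600 = 33704 mm.
= 33.70 m.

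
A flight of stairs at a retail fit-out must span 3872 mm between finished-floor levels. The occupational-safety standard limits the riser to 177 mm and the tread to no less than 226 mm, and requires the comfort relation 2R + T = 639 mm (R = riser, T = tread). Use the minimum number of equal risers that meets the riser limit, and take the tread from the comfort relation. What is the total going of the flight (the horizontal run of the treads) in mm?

At most 177 each: 3872/177 = 21.88, giving 22 risers.
Riser R = 3872 / 22 = 176 mm, within the 177 mm limit.
T = 639 − 2·176 = 287 mm, which satisfies the 226 mm minimum.
Going = (22 − 1) × 287 = 6027 mm.

6027 mm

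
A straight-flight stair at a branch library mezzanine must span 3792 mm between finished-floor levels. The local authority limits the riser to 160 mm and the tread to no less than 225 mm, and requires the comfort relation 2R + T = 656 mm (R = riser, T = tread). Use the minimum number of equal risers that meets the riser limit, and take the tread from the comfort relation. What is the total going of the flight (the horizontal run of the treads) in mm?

3792 / 160 = 23.700 → round up to 24 risers.
R = 3792 ÷ 24 = 158 mm.
Tread T = 656 − 2 × 158 = 340 mm (≥ 225 mm).
Going = (24 − 1) × 340 = 7820 mm.

7820 mm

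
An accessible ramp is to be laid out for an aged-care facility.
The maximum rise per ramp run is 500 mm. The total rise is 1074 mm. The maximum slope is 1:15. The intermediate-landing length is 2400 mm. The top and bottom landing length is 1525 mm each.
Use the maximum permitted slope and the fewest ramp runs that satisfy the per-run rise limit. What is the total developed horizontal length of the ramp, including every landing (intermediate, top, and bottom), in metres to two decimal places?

23.96 m

At most 500 each: 1074/500 = 2.15, giving 3 ramp runs. That means 2 intermediate landings.
Ramp run (horizontal) at 1:15: 1074 × 15 = 16110 mm.
2 intermediate landings contribute 2 × 2400 = 4800 mm.
Top and bottom landings: 2 × 1525 = 3050 mm.
Total = 16110 + 4800 + 3050 = 23960 mm.
= 23.96 m.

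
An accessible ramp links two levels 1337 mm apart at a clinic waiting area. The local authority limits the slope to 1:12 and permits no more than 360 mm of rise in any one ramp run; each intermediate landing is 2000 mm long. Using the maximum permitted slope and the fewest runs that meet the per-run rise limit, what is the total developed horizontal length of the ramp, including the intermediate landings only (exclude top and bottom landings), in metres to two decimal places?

1337 / 360 = 3.71, so 4 ramp runs are needed. That means 3 intermediate landings.
Ramp run (horizontal) at 1:12: 1337 × 12 = 16044 mm.
3 intermediate landings contribute 3 × 2000 = 6000 mm.
Developed length = 16044 + 6000 = 22044 mm.
= 22.04 m.

22.04 m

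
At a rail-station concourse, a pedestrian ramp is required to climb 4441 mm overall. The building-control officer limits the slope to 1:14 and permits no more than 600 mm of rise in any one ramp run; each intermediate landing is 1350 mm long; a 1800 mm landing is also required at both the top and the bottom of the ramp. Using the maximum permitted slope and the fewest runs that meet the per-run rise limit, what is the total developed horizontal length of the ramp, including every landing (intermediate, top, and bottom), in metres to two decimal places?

⌈4441/600⌉ = 8 ramp runs. That means 7 intermediate landings.
Horizontal run for 4441 mm of rise at 1:14 is 4441 × 14 = 62174 mm.
7 intermediate landings contribute 7 × 1350 = 9450 mm.
Top and bottom landings: 2 × 1800 = 3600 mm.
Total = 62174 + 9450 + 3600 = 75224 mm.
= 75.22 m.

75.22 m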